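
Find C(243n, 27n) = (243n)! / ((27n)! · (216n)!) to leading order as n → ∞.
C(243n, 27n) ~ (387420489/16777216)^(27n) · sqrt(9/(16π·27n))

Write N = 27n. Apply Stirling to each factorial:
  (9N)! ~ sqrt(2π·9N) · (9N/e)^(9N),
  N! ~ sqrt(2π N) · (N/e)^N,
  (8N)! ~ sqrt(2π·8N) · (8N/e)^(8N).
The exponential factors combine to (9N)^(9N) / (N^N · (8N)^(8N)) = 9^(9N)/8^(8N) = (9^9/8^8)^N = (387420489/16777216)^N.
The square-root prefactors combine to sqrt(2π·9N) / (sqrt(2π N)·sqrt(2π·8N)) = sqrt(9 / (2π·8·N)) = sqrt(9/(16π·27n)).
Substituting N = 27n: C(243n, 27n) ~ (387420489/16777216)^(27n) · sqrt(9/(16π·27n)).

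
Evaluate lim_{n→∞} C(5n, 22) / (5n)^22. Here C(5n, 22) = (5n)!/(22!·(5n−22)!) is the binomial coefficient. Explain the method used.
lim = 1/22! = 1/1124000727777607680000

With N = 5n → ∞: C(N, 22) / N^22 = [N(N−1)…(N−21)] / (22! · N^22) = (1/22!) · 1 · (1 − 1/(5n)) · … · (1 − 21/(5n)). Each factor → 1 as N → ∞, so the limit is 1/22! = 1/1124000727777607680000.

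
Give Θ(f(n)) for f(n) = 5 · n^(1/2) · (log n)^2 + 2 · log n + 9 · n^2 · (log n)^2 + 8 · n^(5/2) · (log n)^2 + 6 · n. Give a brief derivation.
f(n) ∈ Θ(n^(5/2) · (log n)^2)

Compare the terms by growth order. For large n, n^a · (log n)^b dominates n^a' · (log n)^b' iff a > a', or (a = a' and b > b'). Ranking the 5 terms shows the dominant one is 8 · n^(5/2) · (log n)^2. Hence f(n) ∈ Θ(n^(5/2) · (log n)^2).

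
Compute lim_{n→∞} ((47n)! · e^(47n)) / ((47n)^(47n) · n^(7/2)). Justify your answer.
lim = 0

Stirling: (47n)! ~ sqrt(2π·47n) · (47n/e)^(47n). Hence
  (47n)! · e^(47n) / (47n)^(47n) ~ sqrt(2π·47n).
Dividing by n^(7/2): sqrt(2π·47n) / n^(7/2) = sqrt(2π·47) · n^((1−7)/2), so the expression behaves like sqrt(2π·47) · n^((1−7)/2) → 0.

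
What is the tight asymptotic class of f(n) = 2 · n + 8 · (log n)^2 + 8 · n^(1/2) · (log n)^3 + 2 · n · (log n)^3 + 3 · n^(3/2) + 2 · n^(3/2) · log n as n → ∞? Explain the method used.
f(n) ∈ Θ(n^(3/2) · log n)

Compare the terms by growth order. For large n, n^a · (log n)^b dominates n^a' · (log n)^b' iff a > a', or (a = a' and b > b'). Ranking the 6 terms shows the dominant one is 2 · n^(3/2) · log n. Hence f(n) ∈ Θ(n^(3/2) · log n).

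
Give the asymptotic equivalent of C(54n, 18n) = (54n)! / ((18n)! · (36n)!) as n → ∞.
C(54n, 18n) ~ (27/4)^(18n) · sqrt(3/(4π·18n))

Write N = 18n. Apply Stirling to each factorial:
  (3N)! ~ sqrt(2π·3N) · (3N/e)^(3N),
  N! ~ sqrt(2π N) · (N/e)^N,
  (2N)! ~ sqrt(2π·2N) · (2N/e)^(2N).
The exponential factors combine to (3N)^(3N) / (N^N · (2N)^(2N)) = 3^(3N)/2^(2N) = (3^3/2^2)^N = (27/4)^N.
The square-root prefactors combine to sqrt(2π·3N) / (sqrt(2π N)·sqrt(2π·2N)) = sqrt(3 / (2π·2·N)) = sqrt(3/(4π·18n)).
Substituting N = 18n: C(54n, 18n) ~ (27/4)^(18n) · sqrt(3/(4π·18n)).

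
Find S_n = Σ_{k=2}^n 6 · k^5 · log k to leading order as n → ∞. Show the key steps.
S_n ~ n^6 log n − n^6 / 6

By integral comparison, S_n = ∫_1^n 6 · x^5 · log x dx + O(n^5 · log n). For the integral, ∫ x^5 log x dx = n^6 log n / 6 − n^6/36 (integration by parts). Hence S_n ~ n^6 log n − n^6 / 6.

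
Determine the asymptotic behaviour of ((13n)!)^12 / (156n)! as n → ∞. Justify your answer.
((13n)!)^12/(156n)! ~ ((2π·13n)^(11/2) / sqrt(12)) · 12^(−12·13n)  →  0

Write N = 13n. Stirling: N! ~ sqrt(2π N)(N/e)^N and (12N)! ~ sqrt(2π·12N)·(12N/e)^(12N).
  (N!)^12/(12N)! ~ (2π N)^(12/2) (N/e)^(12N) / [sqrt(2π·12N) (12N/e)^(12N)]
     = (2π N)^(12/2) / sqrt(2π·12N) · (N/(12N))^(12N)
     = (2π N)^((12−1)/2) / sqrt(12) · 12^(−12N).
Since 12^12 > 1, the factor 12^(−12N) decays exponentially, so the ratio → 0. Substituting N = 13n gives the stated form.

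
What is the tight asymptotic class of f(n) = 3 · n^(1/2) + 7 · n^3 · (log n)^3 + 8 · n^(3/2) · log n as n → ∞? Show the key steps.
f(n) ∈ Θ(n^3 · (log n)^3)

Compare the terms by growth order. For large n, n^a · (log n)^b dominates n^a' · (log n)^b' iff a > a', or (a = a' and b > b'). Ranking the 3 terms shows the dominant one is 7 · n^3 · (log n)^3. Hence f(n) ∈ Θ(n^3 · (log n)^3).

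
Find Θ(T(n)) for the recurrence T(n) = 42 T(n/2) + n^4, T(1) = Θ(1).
T(n) = Θ(n^(log_2 42))

Master theorem: compare f(n) = n^4 to n^(log_2 42) where log_2 42 ≈ 5.392. Since 4 < log_2 42, we have f(n) = O(n^(log_2 42 − ε)) for some ε > 0 — Case 1. Hence T(n) = Θ(n^(log_2 42)).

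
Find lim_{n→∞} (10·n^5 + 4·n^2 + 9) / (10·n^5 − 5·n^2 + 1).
lim = 10/10 = 1

For large n the leading n^5 terms dominate both numerator and denominator. Dividing top and bottom by n^5, every other term tends to 0, leaving 10/10 = 1.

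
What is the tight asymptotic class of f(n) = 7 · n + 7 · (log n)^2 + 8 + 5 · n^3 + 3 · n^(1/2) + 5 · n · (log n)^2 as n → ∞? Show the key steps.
f(n) ∈ Θ(n^3)

Compare the terms by growth order. For large n, n^a · (log n)^b dominates n^a' · (log n)^b' iff a > a', or (a = a' and b > b'). Ranking the 6 terms shows the dominant one is 5 · n^3. Hence f(n) ∈ Θ(n^3).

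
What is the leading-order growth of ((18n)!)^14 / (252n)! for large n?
((18n)!)^14/(252n)! ~ ((2π·18n)^(13/2) / sqrt(14)) · 14^(−14·18n)  →  0

Write N = 18n. Stirling: N! ~ sqrt(2π N)(N/e)^N and (14N)! ~ sqrt(2π·14N)·(14N/e)^(14N).
  (N!)^14/(14N)! ~ (2π N)^(14/2) (N/e)^(14N) / [sqrt(2π·14N) (14N/e)^(14N)]
     = (2π N)^(14/2) / sqrt(2π·14N) · (N/(14N))^(14N)
     = (2π N)^((14−1)/2) / sqrt(14) · 14^(−14N).
Since 14^14 > 1, the factor 14^(−14N) decays exponentially, so the ratio → 0. Substituting N = 18n gives the stated form.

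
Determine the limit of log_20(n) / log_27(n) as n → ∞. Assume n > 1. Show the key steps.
lim = ln(27) / ln(20) = log_20(27)

Change of base: log_20(n) = ln n / ln 20 and log_27(n) = ln n / ln 27. The ratio is (ln n / ln 20) · (ln 27 / ln n) = ln 27 / ln 20, a constant independent of n. So the limit is ln 27 / ln 20 = log_20(27).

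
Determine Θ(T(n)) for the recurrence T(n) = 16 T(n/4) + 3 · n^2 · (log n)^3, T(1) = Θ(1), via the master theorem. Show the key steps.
T(n) = Θ(n^2 · (log n)^4)

Here log_4 16 = 2 and f(n) = 3 · n^2 · (log n)^3 = Θ(n^(log_4 16) · (log n)^3). This is the extended Case 2 of the master theorem (f matches the critical exponent up to log factors), giving T(n) = Θ(n^(log_4 16) · (log n)^(3+1)) = Θ(n^2 · (log n)^4).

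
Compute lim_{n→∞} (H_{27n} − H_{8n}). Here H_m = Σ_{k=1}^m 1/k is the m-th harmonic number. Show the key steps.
lim = ln(27/8)

Euler-Maclaurin gives H_m = ln m + γ + 1/(2m) + O(1/m^2). The γ and O(1/m) terms cancel in the difference:
  H_{27n} − H_{8n} = ln(27n) − ln(8n) + O(1/n) = ln(27/8) + O(1/n).
Hence the limit is ln(27/8).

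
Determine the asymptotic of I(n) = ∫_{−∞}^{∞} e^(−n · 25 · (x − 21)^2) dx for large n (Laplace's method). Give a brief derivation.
I(n) = sqrt(π/(25n))

Here φ(x) = 25 · (x − 21)^2 has its unique minimum at x* = 21 with φ(x*) = 0 and φ''(x*) = 50. Laplace's method gives
  I(n) ~ e^(−n φ(x*)) · sqrt(2π / (n · φ''(x*))) = sqrt(2π / (50n)) = sqrt(π/(25n)).
This is exact: substituting u = (x − 21)·sqrt(25n) gives I(n) = (1/sqrt(25n)) ∫_{−∞}^{∞} e^(−u^2) du = sqrt(π/(25n)).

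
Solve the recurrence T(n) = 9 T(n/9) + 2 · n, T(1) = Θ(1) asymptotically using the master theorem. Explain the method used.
T(n) = Θ(n log n)

log_9 9 = 1, and f(n) = 2 · n = Θ(n^(log_9 9)). This is Case 2 of the master theorem: T(n) = Θ(f(n) · log n) = Θ(n log n).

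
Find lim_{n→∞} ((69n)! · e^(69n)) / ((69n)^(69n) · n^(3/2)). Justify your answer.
lim = 0

Stirling: (69n)! ~ sqrt(2π·69n) · (69n/e)^(69n). Hence
  (69n)! · e^(69n) / (69n)^(69n) ~ sqrt(2π·69n).
Dividing by n^(3/2): sqrt(2π·69n) / n^(3/2) = sqrt(2π·69) · n^((1−3)/2), so the expression behaves like sqrt(2π·69) · n^((1−3)/2) → 0.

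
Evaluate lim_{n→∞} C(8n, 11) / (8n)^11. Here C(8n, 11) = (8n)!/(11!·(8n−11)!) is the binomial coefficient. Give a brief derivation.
lim = 1/11! = 1/39916800

With N = 8n → ∞: C(N, 11) / N^11 = [N(N−1)…(N−10)] / (11! · N^11) = (1/11!) · 1 · (1 − 1/(8n)) · … · (1 − 10/(8n)). Each factor → 1 as N → ∞, so the limit is 1/11! = 1/39916800.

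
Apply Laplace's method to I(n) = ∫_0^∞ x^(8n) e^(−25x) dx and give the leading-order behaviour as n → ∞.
I(n) ~ (sqrt(2π·8n) / 25) · (8n/(25e))^(8n)

Write the integrand as exp(8n ln x − 25x) and set f(x) = 8n ln x − 25x. Then f'(x) = 8n/x − 25 = 0 at x* = 8n/25, and f''(x*) = −8n/x*^2 = −25^2/(8n). Laplace's method (interior maximum) gives
  I(n) ~ e^(f(x*)) · sqrt(2π / |f''(x*)|)
        = exp(8n ln(8n/25) − 8n) · sqrt(2π · 8n / 25^2)
        = (8n/25)^(8n) e^(−8n) · sqrt(2π·8n) / 25
        = (sqrt(2π·8n) / 25) · (8n/(25e))^(8n).
This matches Γ(8n+1)/25^(8n+1) with Stirling applied to Γ.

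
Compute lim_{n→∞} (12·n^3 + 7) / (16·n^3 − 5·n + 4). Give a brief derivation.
lim = 12/16 = 3/4

For large n the leading n^3 terms dominate both numerator and denominator. Dividing top and bottom by n^3, every other term tends to 0, leaving 12/16 = 3/4.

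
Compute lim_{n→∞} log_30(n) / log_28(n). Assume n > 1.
lim = ln(28) / ln(30) = log_30(28)

Change of base: log_30(n) = ln n / ln 30 and log_28(n) = ln n / ln 28. The ratio is (ln n / ln 30) · (ln 28 / ln n) = ln 28 / ln 30, a constant independent of n. So the limit is ln 28 / ln 30 = log_30(28).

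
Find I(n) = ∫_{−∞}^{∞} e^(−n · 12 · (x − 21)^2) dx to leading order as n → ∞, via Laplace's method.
I(n) = sqrt(π/(12n))

Here φ(x) = 12 · (x − 21)^2 has its unique minimum at x* = 21 with φ(x*) = 0 and φ''(x*) = 24. Laplace's method gives
  I(n) ~ e^(−n φ(x*)) · sqrt(2π / (n · φ''(x*))) = sqrt(2π / (24n)) = sqrt(π/(12n)).
This is exact: substituting u = (x − 21)·sqrt(12n) gives I(n) = (1/sqrt(12n)) ∫_{−∞}^{∞} e^(−u^2) du = sqrt(π/(12n)).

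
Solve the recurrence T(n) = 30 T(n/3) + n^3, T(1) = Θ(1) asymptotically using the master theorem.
T(n) = Θ(n^(log_3 30))

Master theorem: compare f(n) = n^3 to n^(log_3 30) where log_3 30 ≈ 3.096. Since 3 < log_3 30, we have f(n) = O(n^(log_3 30 − ε)) for some ε > 0 — Case 1. Hence T(n) = Θ(n^(log_3 30)).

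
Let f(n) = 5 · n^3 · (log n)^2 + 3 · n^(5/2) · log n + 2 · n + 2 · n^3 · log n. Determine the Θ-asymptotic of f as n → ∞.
f(n) ∈ Θ(n^3 · (log n)^2)

Compare the terms by growth order. For large n, n^a · (log n)^b dominates n^a' · (log n)^b' iff a > a', or (a = a' and b > b'). Ranking the 4 terms shows the dominant one is 5 · n^3 · (log n)^2. Hence f(n) ∈ Θ(n^3 · (log n)^2).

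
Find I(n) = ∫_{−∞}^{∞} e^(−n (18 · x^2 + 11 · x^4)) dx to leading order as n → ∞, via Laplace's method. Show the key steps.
I(n) ~ sqrt(π/(18n))

φ(x) = 18 · x^2 + 11 · x^4 has its unique global minimum at x* = 0 (since φ'(x) = 36x + 44x^3 = 0 only at x = 0 for real x with both coefficients positive, and φ → ∞ as |x| → ∞). At x* = 0, φ(0) = 0 and φ''(0) = 36. Laplace's method then gives
  I(n) ~ sqrt(2π / (n · φ''(0))) · e^(−n φ(0)) = sqrt(2π / (36n)) = sqrt(π/(18n)).
The 11 · x^4 term contributes only at subleading order (an O(1/n) relative correction).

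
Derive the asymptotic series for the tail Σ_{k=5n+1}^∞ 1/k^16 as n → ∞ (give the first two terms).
Σ_{k>5n} 1/k^16 = 1/(15 · (5n)^15) − 1/(2 · (5n)^16) + O(1/(5n)^17)

Compare to the integral: ∫_{5n}^∞ x^(−16) dx = [−x^(−15)/15]_{5n}^∞ = 1/((16−1)·(5n)^15). The Euler-Maclaurin correction adds −f(5n)/2 = −1/(2·(5n)^16). Euler-Maclaurin then gives
  Σ_{k>5n} 1/k^16 = ∫_{5n}^∞ dx/x^16 − 1/(2·(5n)^16) + O(1/(5n)^17).
(Equivalently this is ζ(16) − Σ_{k≤5n} 1/k^16.)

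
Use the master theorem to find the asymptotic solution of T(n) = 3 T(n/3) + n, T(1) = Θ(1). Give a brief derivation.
T(n) = Θ(n log n)

log_3 3 = 1, and f(n) = n = Θ(n^(log_3 3)). This is Case 2 of the master theorem: T(n) = Θ(f(n) · log n) = Θ(n log n).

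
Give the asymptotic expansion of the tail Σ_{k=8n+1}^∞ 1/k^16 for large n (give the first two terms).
Σ_{k>8n} 1/k^16 = 1/(15 · (8n)^15) − 1/(2 · (8n)^16) + O(1/(8n)^17)

Compare to the integral: ∫_{8n}^∞ x^(−16) dx = [−x^(−15)/15]_{8n}^∞ = 1/((16−1)·(8n)^15). The Euler-Maclaurin correction adds −f(8n)/2 = −1/(2·(8n)^16). Euler-Maclaurin then gives
  Σ_{k>8n} 1/k^16 = ∫_{8n}^∞ dx/x^16 − 1/(2·(8n)^16) + O(1/(8n)^17).
(Equivalently this is ζ(16) − Σ_{k≤8n} 1/k^16.)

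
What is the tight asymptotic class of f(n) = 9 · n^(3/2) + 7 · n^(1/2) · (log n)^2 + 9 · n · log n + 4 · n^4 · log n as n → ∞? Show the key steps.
f(n) ∈ Θ(n^4 · log n)

Compare the terms by growth order. For large n, n^a · (log n)^b dominates n^a' · (log n)^b' iff a > a', or (a = a' and b > b'). Ranking the 4 terms shows the dominant one is 4 · n^4 · log n. Hence f(n) ∈ Θ(n^4 · log n).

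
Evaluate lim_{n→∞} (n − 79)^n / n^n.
lim = e^(−79)

Rewrite as (1 − 79/n)^(n). By the standard limit (1 + x/n)^n → e^x, we have (1 − 79/n)^n → e^(−79), and raising to the 1st power gives e^(−79).
More precisely, ln[(1 − 79/n)^(n)] = n · ln(1 − 79/n) = n · (-79/n + O(1/n^2)) = -79 + O(1/n) → -79.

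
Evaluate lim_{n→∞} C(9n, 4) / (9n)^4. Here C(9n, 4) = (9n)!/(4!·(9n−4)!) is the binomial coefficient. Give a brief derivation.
lim = 1/4! = 1/24

With N = 9n → ∞: C(N, 4) / N^4 = [N(N−1)…(N−3)] / (4! · N^4) = (1/4!) · 1 · (1 − 1/(9n)) · (1 − 2/(9n)) · (1 − 3/(9n)). Each factor → 1 as N → ∞, so the limit is 1/4! = 1/24.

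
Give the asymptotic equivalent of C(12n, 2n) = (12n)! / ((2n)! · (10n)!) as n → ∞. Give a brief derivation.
C(12n, 2n) ~ (46656/3125)^(2n) · sqrt(3/(5π·2n))

Write N = 2n. Apply Stirling to each factorial:
  (6N)! ~ sqrt(2π·6N) · (6N/e)^(6N),
  N! ~ sqrt(2π N) · (N/e)^N,
  (5N)! ~ sqrt(2π·5N) · (5N/e)^(5N).
The exponential factors combine to (6N)^(6N) / (N^N · (5N)^(5N)) = 6^(6N)/5^(5N) = (6^6/5^5)^N = (46656/3125)^N.
The square-root prefactors combine to sqrt(2π·6N) / (sqrt(2π N)·sqrt(2π·5N)) = sqrt(6 / (2π·5·N)) = sqrt(3/(5π·2n)).
Substituting N = 2n: C(12n, 2n) ~ (46656/3125)^(2n) · sqrt(3/(5π·2n)).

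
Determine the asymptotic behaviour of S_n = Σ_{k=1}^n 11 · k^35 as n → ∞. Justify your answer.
S_n ~ 11 · n^36 / 36

By integral comparison (Euler-Maclaurin), Σ_{k=1}^n 11 · k^35 = 11 · ∫_0^n x^35 dx + O(n^35) = 11 · n^36/36 + O(n^35). (Equivalently, Faulhaber's formula gives the same leading term.)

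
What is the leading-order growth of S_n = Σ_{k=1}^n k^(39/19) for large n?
S_n ~ (19/58) · n^(58/19)

Integral comparison: Σ_{k=1}^n k^(39/19) = ∫_0^n x^(39/19) dx + O(n^(39/19)). The integral is n^(1 + 39/19) / (1 + 39/19) = n^((39+19)/19) / ((39+19)/19) = (19/58) · n^(58/19).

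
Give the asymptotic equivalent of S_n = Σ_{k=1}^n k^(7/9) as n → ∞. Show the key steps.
S_n ~ (9/16) · n^(16/9)

Integral comparison: Σ_{k=1}^n k^(7/9) = ∫_0^n x^(7/9) dx + O(n^(7/9)). The integral is n^(1 + 7/9) / (1 + 7/9) = n^((7+9)/9) / ((7+9)/9) = (9/16) · n^(16/9).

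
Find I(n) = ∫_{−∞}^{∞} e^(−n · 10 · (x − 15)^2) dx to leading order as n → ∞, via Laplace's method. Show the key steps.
I(n) = sqrt(π/(10n))

Here φ(x) = 10 · (x − 15)^2 has its unique minimum at x* = 15 with φ(x*) = 0 and φ''(x*) = 20. Laplace's method gives
  I(n) ~ e^(−n φ(x*)) · sqrt(2π / (n · φ''(x*))) = sqrt(2π / (20n)) = sqrt(π/(10n)).
This is exact: substituting u = (x − 15)·sqrt(10n) gives I(n) = (1/sqrt(10n)) ∫_{−∞}^{∞} e^(−u^2) du = sqrt(π/(10n)).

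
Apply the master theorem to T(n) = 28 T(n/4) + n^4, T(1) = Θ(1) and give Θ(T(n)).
T(n) = Θ(n^4)

log_4 28 ≈ 2.404. f(n) = n^4 dominates n^(log_4 28) since 4 > 2.404, and the regularity condition a·f(n/b) = 28·(n/4)^4 = (28/256)·n^4 ≤ c·f(n) holds with c = 28/256 ≈ 0.109 < 1. So this is Case 3: T(n) = Θ(f(n)) = Θ(n^4).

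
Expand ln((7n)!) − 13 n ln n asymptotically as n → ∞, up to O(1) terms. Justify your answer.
ln((7n)!) − 13 n ln n = −6 n ln n + 7(ln 7 − 1) n + (1/2) ln(2π·7n) + O(1/n)

Stirling: ln((7n)!) = 7n ln(7n) − 7n + (1/2) ln(2π·7n) + O(1/n).
Expand 7n ln(7n) = 7n (ln n + ln 7) = 7n ln n + 7n ln 7.
Subtract 13n ln n: leading term is (7 − 13) n ln n = −6 n ln n. The next term is 7n ln 7 − 7n = 7(ln 7 − 1) n. Then the (1/2) ln(2π·7n) correction.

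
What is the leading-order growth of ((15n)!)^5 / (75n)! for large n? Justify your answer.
((15n)!)^5/(75n)! ~ ((2π·15n)^(4/2) / sqrt(5)) · 5^(−5·15n)  →  0

Write N = 15n. Stirling: N! ~ sqrt(2π N)(N/e)^N and (5N)! ~ sqrt(2π·5N)·(5N/e)^(5N).
  (N!)^5/(5N)! ~ (2π N)^(5/2) (N/e)^(5N) / [sqrt(2π·5N) (5N/e)^(5N)]
     = (2π N)^(5/2) / sqrt(2π·5N) · (N/(5N))^(5N)
     = (2π N)^((5−1)/2) / sqrt(5) · 5^(−5N).
Since 5^5 > 1, the factor 5^(−5N) decays exponentially, so the ratio → 0. Substituting N = 15n gives the stated form.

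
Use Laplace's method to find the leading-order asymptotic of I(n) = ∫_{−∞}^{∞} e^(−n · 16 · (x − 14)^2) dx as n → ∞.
I(n) = sqrt(π/(16n))

Here φ(x) = 16 · (x − 14)^2 has its unique minimum at x* = 14 with φ(x*) = 0 and φ''(x*) = 32. Laplace's method gives
  I(n) ~ e^(−n φ(x*)) · sqrt(2π / (n · φ''(x*))) = sqrt(2π / (32n)) = sqrt(π/(16n)).
This is exact: substituting u = (x − 14)·sqrt(16n) gives I(n) = (1/sqrt(16n)) ∫_{−∞}^{∞} e^(−u^2) du = sqrt(π/(16n)).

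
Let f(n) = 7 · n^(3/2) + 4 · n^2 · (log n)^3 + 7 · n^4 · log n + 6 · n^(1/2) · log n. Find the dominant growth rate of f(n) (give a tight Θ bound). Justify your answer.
f(n) ∈ Θ(n^4 · log n)

Compare the terms by growth order. For large n, n^a · (log n)^b dominates n^a' · (log n)^b' iff a > a', or (a = a' and b > b'). Ranking the 4 terms shows the dominant one is 7 · n^4 · log n. Hence f(n) ∈ Θ(n^4 · log n).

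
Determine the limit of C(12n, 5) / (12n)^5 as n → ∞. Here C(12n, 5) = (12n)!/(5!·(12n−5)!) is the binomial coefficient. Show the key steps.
lim = 1/5! = 1/120

With N = 12n → ∞: C(N, 5) / N^5 = [N(N−1)…(N−4)] / (5! · N^5) = (1/5!) · 1 · (1 − 1/(12n)) · (1 − 2/(12n)) · (1 − 3/(12n)) · (1 − 4/(12n)). Each factor → 1 as N → ∞, so the limit is 1/5! = 1/120.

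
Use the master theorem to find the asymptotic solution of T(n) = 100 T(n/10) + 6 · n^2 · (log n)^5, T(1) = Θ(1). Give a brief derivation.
T(n) = Θ(n^2 · (log n)^6)

Here log_10 100 = 2 and f(n) = 6 · n^2 · (log n)^5 = Θ(n^(log_10 100) · (log n)^5). This is the extended Case 2 of the master theorem (f matches the critical exponent up to log factors), giving T(n) = Θ(n^(log_10 100) · (log n)^(5+1)) = Θ(n^2 · (log n)^6).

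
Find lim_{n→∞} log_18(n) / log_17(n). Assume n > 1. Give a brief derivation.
lim = ln(17) / ln(18) = log_18(17)

Change of base: log_18(n) = ln n / ln 18 and log_17(n) = ln n / ln 17. The ratio is (ln n / ln 18) · (ln 17 / ln n) = ln 17 / ln 18, a constant independent of n. So the limit is ln 17 / ln 18 = log_18(17).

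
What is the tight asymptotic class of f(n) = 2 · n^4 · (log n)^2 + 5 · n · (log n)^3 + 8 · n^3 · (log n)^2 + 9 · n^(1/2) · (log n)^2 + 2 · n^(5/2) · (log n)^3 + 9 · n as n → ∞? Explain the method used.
f(n) ∈ Θ(n^4 · (log n)^2)

Compare the terms by growth order. For large n, n^a · (log n)^b dominates n^a' · (log n)^b' iff a > a', or (a = a' and b > b'). Ranking the 6 terms shows the dominant one is 2 · n^4 · (log n)^2. Hence f(n) ∈ Θ(n^4 · (log n)^2).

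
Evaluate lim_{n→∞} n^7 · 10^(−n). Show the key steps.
lim = 0

Exponentials with base > 1 dominate every fixed polynomial: for any fixed c, n^c / 10^n → 0 as n → ∞ (e.g. by the ratio test, or by writing 10^n = e^(n ln 10) and noting e^(n ln 10) / n^c → ∞). Hence n^7 · 10^(−n) = n^7 / 10^n → 0.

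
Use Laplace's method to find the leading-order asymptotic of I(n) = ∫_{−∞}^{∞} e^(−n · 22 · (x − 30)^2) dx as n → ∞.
I(n) = sqrt(π/(22n))

Here φ(x) = 22 · (x − 30)^2 has its unique minimum at x* = 30 with φ(x*) = 0 and φ''(x*) = 44. Laplace's method gives
  I(n) ~ e^(−n φ(x*)) · sqrt(2π / (n · φ''(x*))) = sqrt(2π / (44n)) = sqrt(π/(22n)).
This is exact: substituting u = (x − 30)·sqrt(22n) gives I(n) = (1/sqrt(22n)) ∫_{−∞}^{∞} e^(−u^2) du = sqrt(π/(22n)).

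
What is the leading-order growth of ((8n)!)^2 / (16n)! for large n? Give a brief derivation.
((8n)!)^2/(16n)! ~ ((2π·8n)^(1/2) / sqrt(2)) · 2^(−2·8n)  →  0

Write N = 8n. Stirling: N! ~ sqrt(2π N)(N/e)^N and (2N)! ~ sqrt(2π·2N)·(2N/e)^(2N).
  (N!)^2/(2N)! ~ (2π N)^(2/2) (N/e)^(2N) / [sqrt(2π·2N) (2N/e)^(2N)]
     = (2π N)^(2/2) / sqrt(2π·2N) · (N/(2N))^(2N)
     = (2π N)^((2−1)/2) / sqrt(2) · 2^(−2N).
Since 2^2 > 1, the factor 2^(−2N) decays exponentially, so the ratio → 0. Substituting N = 8n gives the stated form.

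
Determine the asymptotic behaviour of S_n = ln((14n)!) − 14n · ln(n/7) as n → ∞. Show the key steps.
S_n ~ 14n · (ln 98 − 1) + O(ln n)

Stirling: ln((14n)!) = 14n ln(14n) − 14n + O(ln n).
  S_n = 14n ln(14n) − 14n − 14n ln(n/7) + O(ln n)
      = 14n ln(14n) − 14n ln n + 14n ln 7 − 14n + O(ln n)
      = 14n ln 14 + 14n ln 7 − 14n + O(ln n)
      = 14n (ln 98 − 1) + O(ln n).
Numerically ln(98) − 1 ≈ 3.5850.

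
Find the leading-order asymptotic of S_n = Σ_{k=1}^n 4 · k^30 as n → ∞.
S_n ~ 4 · n^31 / 31

By integral comparison (Euler-Maclaurin), Σ_{k=1}^n 4 · k^30 = 4 · ∫_0^n x^30 dx + O(n^30) = 4 · n^31/31 + O(n^30). (Equivalently, Faulhaber's formula gives the same leading term.)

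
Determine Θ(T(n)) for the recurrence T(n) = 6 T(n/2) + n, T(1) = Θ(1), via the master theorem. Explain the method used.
T(n) = Θ(n^(log_2 6))

Master theorem: compare f(n) = n to n^(log_2 6) where log_2 6 ≈ 2.585. Since 1 < log_2 6, we have f(n) = O(n^(log_2 6 − ε)) for some ε > 0 — Case 1. Hence T(n) = Θ(n^(log_2 6)).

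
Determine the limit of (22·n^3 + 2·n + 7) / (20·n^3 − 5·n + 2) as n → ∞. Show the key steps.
lim = 22/20 = 11/10

For large n the leading n^3 terms dominate both numerator and denominator. Dividing top and bottom by n^3, every other term tends to 0, leaving 22/20 = 11/10.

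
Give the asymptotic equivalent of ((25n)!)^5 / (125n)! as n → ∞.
((25n)!)^5/(125n)! ~ ((2π·25n)^(4/2) / sqrt(5)) · 5^(−5·25n)  →  0

Write N = 25n. Stirling: N! ~ sqrt(2π N)(N/e)^N and (5N)! ~ sqrt(2π·5N)·(5N/e)^(5N).
  (N!)^5/(5N)! ~ (2π N)^(5/2) (N/e)^(5N) / [sqrt(2π·5N) (5N/e)^(5N)]
     = (2π N)^(5/2) / sqrt(2π·5N) · (N/(5N))^(5N)
     = (2π N)^((5−1)/2) / sqrt(5) · 5^(−5N).
Since 5^5 > 1, the factor 5^(−5N) decays exponentially, so the ratio → 0. Substituting N = 25n gives the stated form.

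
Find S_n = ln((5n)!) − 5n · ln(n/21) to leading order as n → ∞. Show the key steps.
S_n ~ 5n · (ln 105 − 1) + O(ln n)

Stirling: ln((5n)!) = 5n ln(5n) − 5n + O(ln n).
  S_n = 5n ln(5n) − 5n − 5n ln(n/21) + O(ln n)
      = 5n ln(5n) − 5n ln n + 5n ln 21 − 5n + O(ln n)
      = 5n ln 5 + 5n ln 21 − 5n + O(ln n)
      = 5n (ln 105 − 1) + O(ln n).
Numerically ln(105) − 1 ≈ 3.6540.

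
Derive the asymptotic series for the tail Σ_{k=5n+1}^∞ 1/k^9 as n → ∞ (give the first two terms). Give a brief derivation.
Σ_{k>5n} 1/k^9 = 1/(8 · (5n)^8) − 1/(2 · (5n)^9) + O(1/(5n)^10)

Compare to the integral: ∫_{5n}^∞ x^(−9) dx = [−x^(−8)/8]_{5n}^∞ = 1/((9−1)·(5n)^8). The Euler-Maclaurin correction adds −f(5n)/2 = −1/(2·(5n)^9). Euler-Maclaurin then gives
  Σ_{k>5n} 1/k^9 = ∫_{5n}^∞ dx/x^9 − 1/(2·(5n)^9) + O(1/(5n)^10).
(Equivalently this is ζ(9) − Σ_{k≤5n} 1/k^9.)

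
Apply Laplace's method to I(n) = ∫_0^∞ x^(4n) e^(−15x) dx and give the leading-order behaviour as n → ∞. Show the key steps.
I(n) ~ (sqrt(2π·4n) / 15) · (4n/(15e))^(4n)

Write the integrand as exp(4n ln x − 15x) and set f(x) = 4n ln x − 15x. Then f'(x) = 4n/x − 15 = 0 at x* = 4n/15, and f''(x*) = −4n/x*^2 = −15^2/(4n). Laplace's method (interior maximum) gives
  I(n) ~ e^(f(x*)) · sqrt(2π / |f''(x*)|)
        = exp(4n ln(4n/15) − 4n) · sqrt(2π · 4n / 15^2)
        = (4n/15)^(4n) e^(−4n) · sqrt(2π·4n) / 15
        = (sqrt(2π·4n) / 15) · (4n/(15e))^(4n).
This matches Γ(4n+1)/15^(4n+1) with Stirling applied to Γ.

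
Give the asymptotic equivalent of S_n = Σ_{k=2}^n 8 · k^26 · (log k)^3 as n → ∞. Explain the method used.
S_n ~ 8 · n^27 · (log n)^3 / 27

By integral comparison, S_n = ∫_1^n 8 · x^26 · (log x)^3 dx + O(n^26 · (log n)^3). For the integral, the leading term of ∫_1^n x^26 (log x)^3 dx is n^27/27 · (log n)^3 (by repeated integration by parts; each step lowers the log-exponent and produces a relatively O(1/log n) correction). Hence S_n ~ 8 · n^27 · (log n)^3 / 27.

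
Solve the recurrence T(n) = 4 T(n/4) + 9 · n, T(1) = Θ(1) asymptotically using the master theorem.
T(n) = Θ(n log n)

log_4 4 = 1, and f(n) = 9 · n = Θ(n^(log_4 4)). This is Case 2 of the master theorem: T(n) = Θ(f(n) · log n) = Θ(n log n).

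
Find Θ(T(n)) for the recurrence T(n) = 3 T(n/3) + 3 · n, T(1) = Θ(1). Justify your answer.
T(n) = Θ(n log n)

log_3 3 = 1, and f(n) = 3 · n = Θ(n^(log_3 3)). This is Case 2 of the master theorem: T(n) = Θ(f(n) · log n) = Θ(n log n).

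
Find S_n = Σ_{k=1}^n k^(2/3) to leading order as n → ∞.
S_n ~ (3/5) · n^(5/3)

Integral comparison: Σ_{k=1}^n k^(2/3) = ∫_0^n x^(2/3) dx + O(n^(2/3)). The integral is n^(1 + 2/3) / (1 + 2/3) = n^((2+3)/3) / ((2+3)/3) = (3/5) · n^(5/3).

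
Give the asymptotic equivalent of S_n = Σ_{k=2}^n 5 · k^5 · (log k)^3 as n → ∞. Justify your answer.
S_n ~ 5 · n^6 · (log n)^3 / 6

By integral comparison, S_n = ∫_1^n 5 · x^5 · (log x)^3 dx + O(n^5 · (log n)^3). For the integral, the leading term of ∫_1^n x^5 (log x)^3 dx is n^6/6 · (log n)^3 (by repeated integration by parts; each step lowers the log-exponent and produces a relatively O(1/log n) correction). Hence S_n ~ 5 · n^6 · (log n)^3 / 6.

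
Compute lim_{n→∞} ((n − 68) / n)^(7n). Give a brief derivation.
lim = e^(−476)

Rewrite as (1 − 68/n)^(7n). By the standard limit (1 + x/n)^n → e^x, we have (1 − 68/n)^n → e^(−68), and raising to the 7th power gives e^(−476).
More precisely, ln[(1 − 68/n)^(7n)] = 7n · ln(1 − 68/n) = 7n · (-68/n + O(1/n^2)) = -476 + O(1/n) → -476.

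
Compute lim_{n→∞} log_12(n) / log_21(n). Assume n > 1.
lim = ln(21) / ln(12) = log_12(21)

Change of base: log_12(n) = ln n / ln 12 and log_21(n) = ln n / ln 21. The ratio is (ln n / ln 12) · (ln 21 / ln n) = ln 21 / ln 12, a constant independent of n. So the limit is ln 21 / ln 12 = log_12(21).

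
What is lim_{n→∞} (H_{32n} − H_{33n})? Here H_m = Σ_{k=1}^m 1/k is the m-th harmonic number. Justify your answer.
lim = ln(32/33)

Euler-Maclaurin gives H_m = ln m + γ + 1/(2m) + O(1/m^2). The γ and O(1/m) terms cancel in the difference:
  H_{32n} − H_{33n} = ln(32n) − ln(33n) + O(1/n) = ln(32/33) + O(1/n).
Hence the limit is ln(32/33).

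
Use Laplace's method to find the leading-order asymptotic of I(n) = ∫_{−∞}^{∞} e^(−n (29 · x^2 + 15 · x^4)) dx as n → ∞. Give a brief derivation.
I(n) ~ sqrt(π/(29n))

φ(x) = 29 · x^2 + 15 · x^4 has its unique global minimum at x* = 0 (since φ'(x) = 58x + 60x^3 = 0 only at x = 0 for real x with both coefficients positive, and φ → ∞ as |x| → ∞). At x* = 0, φ(0) = 0 and φ''(0) = 58. Laplace's method then gives
  I(n) ~ sqrt(2π / (n · φ''(0))) · e^(−n φ(0)) = sqrt(2π / (58n)) = sqrt(π/(29n)).
The 15 · x^4 term contributes only at subleading order (an O(1/n) relative correction).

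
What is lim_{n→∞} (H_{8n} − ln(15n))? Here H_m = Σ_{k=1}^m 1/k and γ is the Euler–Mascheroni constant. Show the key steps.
lim = ln(8/15) + γ

By Euler-Maclaurin, H_m = ln m + γ + O(1/m). So
  H_{8n} − ln(15n) = ln(8n) + γ − ln(15n) + O(1/n)
                       = ln(8/15) + γ + O(1/n).
Hence the limit is ln(8/15) + γ.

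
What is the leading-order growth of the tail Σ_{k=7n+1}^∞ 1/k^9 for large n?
Σ_{k>7n} 1/k^9 ~ 1/(8 · (7n)^8)

Compare to the integral: ∫_{7n}^∞ x^(−9) dx = [−x^(−8)/8]_{7n}^∞ = 1/((9−1)·(7n)^8). Euler-Maclaurin then gives
  Σ_{k>7n} 1/k^9 = ∫_{7n}^∞ dx/x^9 − 1/(2·(7n)^9) + O(1/(7n)^10).
(Equivalently this is ζ(9) − Σ_{k≤7n} 1/k^9.)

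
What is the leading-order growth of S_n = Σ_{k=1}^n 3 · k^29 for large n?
S_n ~ n^30 / 10

By integral comparison (Euler-Maclaurin), Σ_{k=1}^n 3 · k^29 = 3 · ∫_0^n x^29 dx + O(n^29) = 3 · n^30/30 = n^30 / 10 + O(n^29). (Equivalently, Faulhaber's formula gives the same leading term.)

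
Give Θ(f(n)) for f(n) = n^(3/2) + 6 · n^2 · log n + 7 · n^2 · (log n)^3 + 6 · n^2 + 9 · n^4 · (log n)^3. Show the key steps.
f(n) ∈ Θ(n^4 · (log n)^3)

Compare the terms by growth order. For large n, n^a · (log n)^b dominates n^a' · (log n)^b' iff a > a', or (a = a' and b > b'). Ranking the 5 terms shows the dominant one is 9 · n^4 · (log n)^3. Hence f(n) ∈ Θ(n^4 · (log n)^3).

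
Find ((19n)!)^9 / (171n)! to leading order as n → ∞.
((19n)!)^9/(171n)! ~ ((2π·19n)^(8/2) / 3) · 9^(−9·19n)  →  0

Write N = 19n. Stirling: N! ~ sqrt(2π N)(N/e)^N and (9N)! ~ sqrt(2π·9N)·(9N/e)^(9N).
  (N!)^9/(9N)! ~ (2π N)^(9/2) (N/e)^(9N) / [sqrt(2π·9N) (9N/e)^(9N)]
     = (2π N)^(9/2) / sqrt(2π·9N) · (N/(9N))^(9N)
     = (2π N)^((9−1)/2) / 3 · 9^(−9N).
Since 9^9 > 1, the factor 9^(−9N) decays exponentially, so the ratio → 0. Substituting N = 19n gives the stated form.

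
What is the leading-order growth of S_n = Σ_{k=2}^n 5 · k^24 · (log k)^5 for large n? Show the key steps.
S_n ~ n^25 · (log n)^5 / 5

By integral comparison, S_n = ∫_1^n 5 · x^24 · (log x)^5 dx + O(n^24 · (log n)^5). For the integral, the leading term of ∫_1^n x^24 (log x)^5 dx is n^25/25 · (log n)^5 (by repeated integration by parts; each step lowers the log-exponent and produces a relatively O(1/log n) correction). Hence S_n ~ n^25 · (log n)^5 / 5.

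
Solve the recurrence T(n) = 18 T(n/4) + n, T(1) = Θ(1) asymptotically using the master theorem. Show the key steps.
T(n) = Θ(n^(log_4 18))

Master theorem: compare f(n) = n to n^(log_4 18) where log_4 18 ≈ 2.085. Since 1 < log_4 18, we have f(n) = O(n^(log_4 18 − ε)) for some ε > 0 — Case 1. Hence T(n) = Θ(n^(log_4 18)).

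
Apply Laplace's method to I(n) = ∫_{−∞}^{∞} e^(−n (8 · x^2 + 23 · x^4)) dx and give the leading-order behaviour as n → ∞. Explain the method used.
I(n) ~ sqrt(π/(8n))

φ(x) = 8 · x^2 + 23 · x^4 has its unique global minimum at x* = 0 (since φ'(x) = 16x + 92x^3 = 0 only at x = 0 for real x with both coefficients positive, and φ → ∞ as |x| → ∞). At x* = 0, φ(0) = 0 and φ''(0) = 16. Laplace's method then gives
  I(n) ~ sqrt(2π / (n · φ''(0))) · e^(−n φ(0)) = sqrt(2π / (16n)) = sqrt(π/(8n)).
The 23 · x^4 term contributes only at subleading order (an O(1/n) relative correction).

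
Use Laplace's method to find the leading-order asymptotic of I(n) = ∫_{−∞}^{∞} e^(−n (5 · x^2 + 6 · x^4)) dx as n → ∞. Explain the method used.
I(n) ~ sqrt(π/(5n))

φ(x) = 5 · x^2 + 6 · x^4 has its unique global minimum at x* = 0 (since φ'(x) = 10x + 24x^3 = 0 only at x = 0 for real x with both coefficients positive, and φ → ∞ as |x| → ∞). At x* = 0, φ(0) = 0 and φ''(0) = 10. Laplace's method then gives
  I(n) ~ sqrt(2π / (n · φ''(0))) · e^(−n φ(0)) = sqrt(2π / (10n)) = sqrt(π/(5n)).
The 6 · x^4 term contributes only at subleading order (an O(1/n) relative correction).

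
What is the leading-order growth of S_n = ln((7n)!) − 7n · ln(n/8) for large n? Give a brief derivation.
S_n ~ 7n · (ln 56 − 1) + O(ln n)

Stirling: ln((7n)!) = 7n ln(7n) − 7n + O(ln n).
  S_n = 7n ln(7n) − 7n − 7n ln(n/8) + O(ln n)
      = 7n ln(7n) − 7n ln n + 7n ln 8 − 7n + O(ln n)
      = 7n ln 7 + 7n ln 8 − 7n + O(ln n)
      = 7n (ln 56 − 1) + O(ln n).
Numerically ln(56) − 1 ≈ 3.0254.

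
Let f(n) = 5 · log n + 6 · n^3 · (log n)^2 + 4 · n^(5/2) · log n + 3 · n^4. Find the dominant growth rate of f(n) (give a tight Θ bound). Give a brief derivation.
f(n) ∈ Θ(n^4)

Compare the terms by growth order. For large n, n^a · (log n)^b dominates n^a' · (log n)^b' iff a > a', or (a = a' and b > b'). Ranking the 4 terms shows the dominant one is 3 · n^4. Hence f(n) ∈ Θ(n^4).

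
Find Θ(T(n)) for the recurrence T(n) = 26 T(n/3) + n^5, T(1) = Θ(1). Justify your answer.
T(n) = Θ(n^5)

log_3 26 ≈ 2.966. f(n) = n^5 dominates n^(log_3 26) since 5 > 2.966, and the regularity condition a·f(n/b) = 26·(n/3)^5 = (26/243)·n^5 ≤ c·f(n) holds with c = 26/243 ≈ 0.107 < 1. So this is Case 3: T(n) = Θ(f(n)) = Θ(n^5).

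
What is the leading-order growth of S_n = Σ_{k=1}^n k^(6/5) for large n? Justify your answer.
S_n ~ (5/11) · n^(11/5)

Integral comparison: Σ_{k=1}^n k^(6/5) = ∫_0^n x^(6/5) dx + O(n^(6/5)). The integral is n^(1 + 6/5) / (1 + 6/5) = n^((6+5)/5) / ((6+5)/5) = (5/11) · n^(11/5).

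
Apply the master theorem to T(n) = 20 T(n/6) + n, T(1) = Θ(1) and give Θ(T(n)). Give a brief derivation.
T(n) = Θ(n^(log_6 20))

Master theorem: compare f(n) = n to n^(log_6 20) where log_6 20 ≈ 1.672. Since 1 < log_6 20, we have f(n) = O(n^(log_6 20 − ε)) for some ε > 0 — Case 1. Hence T(n) = Θ(n^(log_6 20)).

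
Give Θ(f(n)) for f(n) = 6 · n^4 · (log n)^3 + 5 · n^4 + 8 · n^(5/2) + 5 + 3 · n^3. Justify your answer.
f(n) ∈ Θ(n^4 · (log n)^3)

Compare the terms by growth order. For large n, n^a · (log n)^b dominates n^a' · (log n)^b' iff a > a', or (a = a' and b > b'). Ranking the 5 terms shows the dominant one is 6 · n^4 · (log n)^3. Hence f(n) ∈ Θ(n^4 · (log n)^3).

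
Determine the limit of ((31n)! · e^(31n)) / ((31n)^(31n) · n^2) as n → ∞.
lim = 0

Stirling: (31n)! ~ sqrt(2π·31n) · (31n/e)^(31n). Hence
  (31n)! · e^(31n) / (31n)^(31n) ~ sqrt(2π·31n).
Dividing by n^2: sqrt(2π·31n) / n^2 = sqrt(2π·31) · n^((1−4)/2), so the expression behaves like sqrt(2π·31) · n^((1−4)/2) → 0.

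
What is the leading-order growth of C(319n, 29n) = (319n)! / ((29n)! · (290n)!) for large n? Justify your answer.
C(319n, 29n) ~ (285311670611/10000000000)^(29n) · sqrt(11/(20π·29n))

Write N = 29n. Apply Stirling to each factorial:
  (11N)! ~ sqrt(2π·11N) · (11N/e)^(11N),
  N! ~ sqrt(2π N) · (N/e)^N,
  (10N)! ~ sqrt(2π·10N) · (10N/e)^(10N).
The exponential factors combine to (11N)^(11N) / (N^N · (10N)^(10N)) = 11^(11N)/10^(10N) = (11^11/10^10)^N = (285311670611/10000000000)^N.
The square-root prefactors combine to sqrt(2π·11N) / (sqrt(2π N)·sqrt(2π·10N)) = sqrt(11 / (2π·10·N)) = sqrt(11/(20π·29n)).
Substituting N = 29n: C(319n, 29n) ~ (285311670611/10000000000)^(29n) · sqrt(11/(20π·29n)).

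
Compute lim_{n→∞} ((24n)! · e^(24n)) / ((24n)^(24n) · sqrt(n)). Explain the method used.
lim = sqrt(2π·24)

Stirling: (24n)! ~ sqrt(2π·24n) · (24n/e)^(24n). Hence
  (24n)! · e^(24n) / (24n)^(24n) ~ sqrt(2π·24n).
Dividing by sqrt(n): sqrt(2π·24n) / sqrt(n) = sqrt(2π·24) · n^((1−1)/2), so the limit is sqrt(2π·24).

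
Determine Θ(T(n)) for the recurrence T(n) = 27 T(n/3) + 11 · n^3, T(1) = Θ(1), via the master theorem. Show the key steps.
T(n) = Θ(n^3 log n)

log_3 27 = 3, and f(n) = 11 · n^3 = Θ(n^(log_3 27)). This is Case 2 of the master theorem: T(n) = Θ(f(n) · log n) = Θ(n^3 log n).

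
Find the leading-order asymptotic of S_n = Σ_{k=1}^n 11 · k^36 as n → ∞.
S_n ~ 11 · n^37 / 37

By integral comparison (Euler-Maclaurin), Σ_{k=1}^n 11 · k^36 = 11 · ∫_0^n x^36 dx + O(n^36) = 11 · n^37/37 + O(n^36). (Equivalently, Faulhaber's formula gives the same leading term.)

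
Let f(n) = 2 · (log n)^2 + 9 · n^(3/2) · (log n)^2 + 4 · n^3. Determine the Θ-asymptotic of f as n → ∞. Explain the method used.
f(n) ∈ Θ(n^3)

Compare the terms by growth order. For large n, n^a · (log n)^b dominates n^a' · (log n)^b' iff a > a', or (a = a' and b > b'). Ranking the 3 terms shows the dominant one is 4 · n^3. Hence f(n) ∈ Θ(n^3).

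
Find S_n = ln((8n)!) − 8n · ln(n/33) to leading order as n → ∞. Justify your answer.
S_n ~ 8n · (ln 264 − 1) + O(ln n)

Stirling: ln((8n)!) = 8n ln(8n) − 8n + O(ln n).
  S_n = 8n ln(8n) − 8n − 8n ln(n/33) + O(ln n)
      = 8n ln(8n) − 8n ln n + 8n ln 33 − 8n + O(ln n)
      = 8n ln 8 + 8n ln 33 − 8n + O(ln n)
      = 8n (ln 264 − 1) + O(ln n).
Numerically ln(264) − 1 ≈ 4.5759.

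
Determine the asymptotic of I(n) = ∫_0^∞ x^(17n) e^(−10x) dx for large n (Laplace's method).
I(n) ~ (sqrt(2π·17n) / 10) · (17n/(10e))^(17n)

Write the integrand as exp(17n ln x − 10x) and set f(x) = 17n ln x − 10x. Then f'(x) = 17n/x − 10 = 0 at x* = 17n/10, and f''(x*) = −17n/x*^2 = −10^2/(17n). Laplace's method (interior maximum) gives
  I(n) ~ e^(f(x*)) · sqrt(2π / |f''(x*)|)
        = exp(17n ln(17n/10) − 17n) · sqrt(2π · 17n / 10^2)
        = (17n/10)^(17n) e^(−17n) · sqrt(2π·17n) / 10
        = (sqrt(2π·17n) / 10) · (17n/(10e))^(17n).
This matches Γ(17n+1)/10^(17n+1) with Stirling applied to Γ.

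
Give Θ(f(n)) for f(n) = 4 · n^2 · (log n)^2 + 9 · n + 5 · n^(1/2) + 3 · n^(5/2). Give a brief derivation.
f(n) ∈ Θ(n^(5/2))

Compare the terms by growth order. For large n, n^a · (log n)^b dominates n^a' · (log n)^b' iff a > a', or (a = a' and b > b'). Ranking the 4 terms shows the dominant one is 3 · n^(5/2). Hence f(n) ∈ Θ(n^(5/2)).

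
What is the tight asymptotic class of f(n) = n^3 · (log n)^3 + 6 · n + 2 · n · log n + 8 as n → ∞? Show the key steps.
f(n) ∈ Θ(n^3 · (log n)^3)

Compare the terms by growth order. For large n, n^a · (log n)^b dominates n^a' · (log n)^b' iff a > a', or (a = a' and b > b'). Ranking the 4 terms shows the dominant one is n^3 · (log n)^3. Hence f(n) ∈ Θ(n^3 · (log n)^3).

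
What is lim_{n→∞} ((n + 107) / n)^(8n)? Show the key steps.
lim = e^856

Rewrite as (1 + 107/n)^(8n). By the standard limit (1 + x/n)^n → e^x, we have (1 + 107/n)^n → e^107, and raising to the 8th power gives e^856.
More precisely, ln[(1 + 107/n)^(8n)] = 8n · ln(1 + 107/n) = 8n · (107/n + O(1/n^2)) = 856 + O(1/n) → 856.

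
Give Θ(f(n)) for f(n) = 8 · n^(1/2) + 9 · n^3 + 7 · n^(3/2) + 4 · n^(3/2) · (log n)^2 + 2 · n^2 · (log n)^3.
f(n) ∈ Θ(n^3)

Compare the terms by growth order. For large n, n^a · (log n)^b dominates n^a' · (log n)^b' iff a > a', or (a = a' and b > b'). Ranking the 5 terms shows the dominant one is 9 · n^3. Hence f(n) ∈ Θ(n^3).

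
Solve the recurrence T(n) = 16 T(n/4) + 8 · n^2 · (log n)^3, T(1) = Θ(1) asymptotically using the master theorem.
T(n) = Θ(n^2 · (log n)^4)

Here log_4 16 = 2 and f(n) = 8 · n^2 · (log n)^3 = Θ(n^(log_4 16) · (log n)^3). This is the extended Case 2 of the master theorem (f matches the critical exponent up to log factors), giving T(n) = Θ(n^(log_4 16) · (log n)^(3+1)) = Θ(n^2 · (log n)^4).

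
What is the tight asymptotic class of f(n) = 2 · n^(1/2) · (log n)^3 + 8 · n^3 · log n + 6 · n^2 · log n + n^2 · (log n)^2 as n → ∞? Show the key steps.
f(n) ∈ Θ(n^3 · log n)

Compare the terms by growth order. For large n, n^a · (log n)^b dominates n^a' · (log n)^b' iff a > a', or (a = a' and b > b'). Ranking the 4 terms shows the dominant one is 8 · n^3 · log n. Hence f(n) ∈ Θ(n^3 · log n).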